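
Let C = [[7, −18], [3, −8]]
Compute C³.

[[19, −54], [9, −26]]

tr C = −1 and det C = −2, so the characteristic polynomial is λ² − (−1)λ + (−2) with roots 1 and −2.
Eigenvectors give P = [[−3, −2], [−1, −1]] with P⁻¹ = [[−1, 2], [1, −3]], and C = P·diag(1, −2)·P⁻¹.
Then C³ = P·diag(1, −8)·P⁻¹ = [[−3, 16], [−1, 8]] · [[−1, 2], [1, −3]] = [[19, −54], [9, −26]].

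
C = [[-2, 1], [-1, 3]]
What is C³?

[[-7, 6], [-6, 23]]

C² = [[3, 1], [-1, 8]]
C³ = [[-7, 6], [-6, 23]]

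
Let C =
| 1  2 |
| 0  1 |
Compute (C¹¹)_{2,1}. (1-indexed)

C = I + N where N = [[0, 2], [0, 0]] is strictly upper-triangular, so N² = 0.
(I + N)¹¹ = I + 11·N = [[1, 22], [0, 1]].

0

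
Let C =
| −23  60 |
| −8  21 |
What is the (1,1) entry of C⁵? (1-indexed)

tr C = −2 and det C = −3, so the characteristic polynomial is λ² − (−2)λ + (−3) with roots −3 and 1.
Eigenvectors give P = [[3, 5], [1, 2]] with P⁻¹ = [[2, −5], [−1, 3]], and C = P·diag(−3, 1)·P⁻¹.
Then C⁵ = P·diag(−243, 1)·P⁻¹ = [[−729, 5], [−243, 2]] · [[2, −5], [−1, 3]] = [[−1463, 3660], [−488, 1221]].

−1463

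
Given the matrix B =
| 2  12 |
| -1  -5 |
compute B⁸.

tr B = -3 and det B = 2, so the characteristic polynomial is λ² − (-3)λ + (2) with roots -2 and -1.
Eigenvectors give P = [[3, 4], [-1, -1]] with P⁻¹ = [[-1, -4], [1, 3]], and B = P·diag(-2, -1)·P⁻¹.
Then B⁸ = P·diag(256, 1)·P⁻¹ = [[768, 4], [-256, -1]] · [[-1, -4], [1, 3]] = [[-764, -3060], [255, 1021]].

[[-764, -3060], [255, 1021]]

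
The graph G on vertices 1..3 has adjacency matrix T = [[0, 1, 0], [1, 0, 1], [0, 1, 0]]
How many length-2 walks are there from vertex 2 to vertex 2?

2

The number of length-2 walks from vertex 2 to vertex 2 is entry (2,2) of T², where T is the adjacency matrix.
T² = [[1, 0, 1], [0, 2, 0], [1, 0, 1]]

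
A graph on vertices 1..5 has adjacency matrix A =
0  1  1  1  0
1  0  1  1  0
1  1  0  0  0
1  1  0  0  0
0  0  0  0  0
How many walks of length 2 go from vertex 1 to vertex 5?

0

The number of length-2 walks from vertex 1 to vertex 5 is entry (1,5) of A^2, where A is the adjacency matrix.
A^2 = [[3, 2, 1, 1, 0], [2, 3, 1, 1, 0], [1, 1, 2, 2, 0], [1, 1, 2, 2, 0], [0, 0, 0, 0, 0]]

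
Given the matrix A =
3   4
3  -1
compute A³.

[[87, 76], [57, 11]]

A² = [[21, 8], [6, 13]]
A³ = [[87, 76], [57, 11]]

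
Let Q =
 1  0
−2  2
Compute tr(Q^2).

5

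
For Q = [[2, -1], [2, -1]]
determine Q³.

Q² = Q (a projection; rank 1, trace 1), so Q³ = Q.

[[2, -1], [2, -1]]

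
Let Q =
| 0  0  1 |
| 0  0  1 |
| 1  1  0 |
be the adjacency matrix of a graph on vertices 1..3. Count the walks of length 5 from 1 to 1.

0

The number of length-5 walks from vertex 1 to vertex 1 is entry (1,1) of Q⁵, where Q is the adjacency matrix.
Q² = [[1, 1, 0], [1, 1, 0], [0, 0, 2]]
Q³ = [[0, 0, 2], [0, 0, 2], [2, 2, 0]]
Q⁴ = [[2, 2, 0], [2, 2, 0], [0, 0, 4]]
Q⁵ = [[0, 0, 4], [0, 0, 4], [4, 4, 0]]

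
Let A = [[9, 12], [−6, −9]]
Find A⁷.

[[6561, 8748], [−4374, −6561]]

tr A = 0 and det A = −9, so the characteristic polynomial is λ² − (0)λ + (−9) with roots 3 and −3.
Eigenvectors give P = [[2, −1], [−1, 1]] with P⁻¹ = [[1, 1], [1, 2]], and A = P·diag(3, −3)·P⁻¹.
Then A⁷ = P·diag(2187, −2187)·P⁻¹ = [[4374, 2187], [−2187, −2187]] · [[1, 1], [1, 2]] = [[6561, 8748], [−4374, −6561]].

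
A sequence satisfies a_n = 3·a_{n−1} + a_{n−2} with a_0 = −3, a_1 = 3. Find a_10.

89601

With companion matrix M = [[3, 1], [1, 0]], [a_n, a_{n−1}]ᵀ = M·[a_{n−1}, a_{n−2}]ᵀ, so [a_10, a_9]ᵀ = M⁹·[a_1, a_0]ᵀ.
M⁹ = [[42837, 12970], [12970, 3927]], giving [a_10, a_9]ᵀ = [[89601], [27129]].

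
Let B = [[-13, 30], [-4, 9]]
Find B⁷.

[[-13117, 32790], [-4372, 10929]]

tr B = -4 and det B = 3, so the characteristic polynomial is λ² − (-4)λ + (3) with roots -1 and -3.
Eigenvectors give P = [[-5, 3], [-2, 1]] with P⁻¹ = [[1, -3], [2, -5]], and B = P·diag(-1, -3)·P⁻¹.
Then B⁷ = P·diag(-1, -2187)·P⁻¹ = [[5, -6561], [2, -2187]] · [[1, -3], [2, -5]] = [[-13117, 32790], [-4372, 10929]].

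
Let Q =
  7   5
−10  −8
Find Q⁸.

tr Q = −1 and det Q = −6, so the characteristic polynomial is λ² − (−1)λ + (−6) with roots 2 and −3.
Eigenvectors give P = [[−1, −1], [1, 2]] with P⁻¹ = [[−2, −1], [1, 1]], and Q = P·diag(2, −3)·P⁻¹.
Then Q⁸ = P·diag(256, 6561)·P⁻¹ = [[−256, −6561], [256, 13122]] · [[−2, −1], [1, 1]] = [[−6049, −6305], [12610, 12866]].

[[−6049, −6305], [12610, 12866]]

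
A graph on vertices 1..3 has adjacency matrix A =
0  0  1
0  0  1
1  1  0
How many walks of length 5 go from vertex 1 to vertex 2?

The number of length-5 walks from vertex 1 to vertex 2 is entry (1,2) of A⁵, where A is the adjacency matrix.
A² = [[1, 1, 0], [1, 1, 0], [0, 0, 2]]
A³ = [[0, 0, 2], [0, 0, 2], [2, 2, 0]]
A⁴ = [[2, 2, 0], [2, 2, 0], [0, 0, 4]]
A⁵ = [[0, 0, 4], [0, 0, 4], [4, 4, 0]]

0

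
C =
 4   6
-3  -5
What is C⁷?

tr C = -1 and det C = -2, so the characteristic polynomial is λ² − (-1)λ + (-2) with roots -2 and 1.
Eigenvectors give P = [[-1, 2], [1, -1]] with P⁻¹ = [[1, 2], [1, 1]], and C = P·diag(-2, 1)·P⁻¹.
Then C⁷ = P·diag(-128, 1)·P⁻¹ = [[128, 2], [-128, -1]] · [[1, 2], [1, 1]] = [[130, 258], [-129, -257]].

[[130, 258], [-129, -257]]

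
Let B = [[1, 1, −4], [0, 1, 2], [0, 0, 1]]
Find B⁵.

[[1, 5, 0], [0, 1, 10], [0, 0, 1]]

B = I + N where N = [[0, 1, −4], [0, 0, 2], [0, 0, 0]] is strictly upper-triangular, so N³ = 0.
(I + N)⁵ = I + 5·N + 10·N² = [[1, 5, 0], [0, 1, 10], [0, 0, 1]].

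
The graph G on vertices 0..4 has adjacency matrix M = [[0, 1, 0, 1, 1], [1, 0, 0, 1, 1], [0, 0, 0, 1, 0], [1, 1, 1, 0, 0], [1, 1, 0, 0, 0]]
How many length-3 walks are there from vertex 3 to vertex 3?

2

The number of length-3 walks from vertex 3 to vertex 3 is entry (3,3) of M³, where M is the adjacency matrix.
M² = [[3, 2, 1, 1, 1], [2, 3, 1, 1, 1], [1, 1, 1, 0, 0], [1, 1, 0, 3, 2], [1, 1, 0, 2, 2]]
M³ = [[4, 5, 1, 6, 5], [5, 4, 1, 6, 5], [1, 1, 0, 3, 2], [6, 6, 3, 2, 2], [5, 5, 2, 2, 2]]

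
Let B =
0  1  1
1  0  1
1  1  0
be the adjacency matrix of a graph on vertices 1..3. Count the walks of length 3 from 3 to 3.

The number of length-3 walks from vertex 3 to vertex 3 is entry (3,3) of B³, where B is the adjacency matrix.
B² = [[2, 1, 1], [1, 2, 1], [1, 1, 2]]
B³ = [[2, 3, 3], [3, 2, 3], [3, 3, 2]]

2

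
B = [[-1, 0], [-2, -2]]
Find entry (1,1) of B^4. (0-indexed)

B^2 = [[1, 0], [6, 4]]
B^3 = [[-1, 0], [-14, -8]]
B^4 = [[1, 0], [30, 16]]

16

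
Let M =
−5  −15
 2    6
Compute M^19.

M² = M (a projection; rank 1, trace 1), so M^19 = M.

[[−5, −15], [2, 6]]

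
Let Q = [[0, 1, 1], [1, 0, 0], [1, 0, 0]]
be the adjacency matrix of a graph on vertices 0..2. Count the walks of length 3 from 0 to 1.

2

The number of length-3 walks from vertex 0 to vertex 1 is entry (0,1) of Q³, where Q is the adjacency matrix.
Q² = [[2, 0, 0], [0, 1, 1], [0, 1, 1]]
Q³ = [[0, 2, 2], [2, 0, 0], [2, 0, 0]]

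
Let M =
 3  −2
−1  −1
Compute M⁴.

[[129, −56], [−28, 17]]

M² = [[11, −4], [−2, 3]]
M³ = [[37, −18], [−9, 1]]
M⁴ = [[129, −56], [−28, 17]]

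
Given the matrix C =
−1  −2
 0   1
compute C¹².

[[1, 0], [0, 1]]

C² = I (check: tr C = 0 and det C = −1), so C¹² = I since 12 is even.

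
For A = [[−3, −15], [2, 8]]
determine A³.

[[−87, −285], [38, 122]]

tr A = 5 and det A = 6, so the characteristic polynomial is λ² − (5)λ + (6) with roots 3 and 2.
Eigenvectors give P = [[5, 3], [−2, −1]] with P⁻¹ = [[−1, −3], [2, 5]], and A = P·diag(3, 2)·P⁻¹.
Then A³ = P·diag(27, 8)·P⁻¹ = [[135, 24], [−54, −8]] · [[−1, −3], [2, 5]] = [[−87, −285], [38, 122]].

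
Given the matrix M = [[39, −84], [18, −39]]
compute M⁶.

tr M = 0 and det M = −9, so the characteristic polynomial is λ² − (0)λ + (−9) with roots −3 and 3.
Eigenvectors give P = [[2, 7], [1, 3]] with P⁻¹ = [[−3, 7], [1, −2]], and M = P·diag(−3, 3)·P⁻¹.
Then M⁶ = P·diag(729, 729)·P⁻¹ = [[1458, 5103], [729, 2187]] · [[−3, 7], [1, −2]] = [[729, 0], [0, 729]].

[[729, 0], [0, 729]]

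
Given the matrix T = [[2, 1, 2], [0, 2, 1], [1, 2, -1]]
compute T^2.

[[6, 8, 3], [1, 6, 1], [1, 3, 5]]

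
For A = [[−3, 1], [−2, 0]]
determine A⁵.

[[−63, 31], [−62, 30]]

tr A = −3 and det A = 2, so the characteristic polynomial is λ² − (−3)λ + (2) with roots −1 and −2.
Eigenvectors give P = [[−1, 1], [−2, 1]] with P⁻¹ = [[1, −1], [2, −1]], and A = P·diag(−1, −2)·P⁻¹.
Then A⁵ = P·diag(−1, −32)·P⁻¹ = [[1, −32], [2, −32]] · [[1, −1], [2, −1]] = [[−63, 31], [−62, 30]].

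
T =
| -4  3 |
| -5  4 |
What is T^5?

[[-4, 3], [-5, 4]]

T² = I (check: tr T = 0 and det T = -1), so T^5 = T since 5 is odd.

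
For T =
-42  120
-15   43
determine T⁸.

[[-50184, 151320], [-18915, 57001]]

tr T = 1 and det T = -6, so the characteristic polynomial is λ² − (1)λ + (-6) with roots 3 and -2.
Eigenvectors give P = [[-8, 3], [-3, 1]] with P⁻¹ = [[1, -3], [3, -8]], and T = P·diag(3, -2)·P⁻¹.
Then T⁸ = P·diag(6561, 256)·P⁻¹ = [[-52488, 768], [-19683, 256]] · [[1, -3], [3, -8]] = [[-50184, 151320], [-18915, 57001]].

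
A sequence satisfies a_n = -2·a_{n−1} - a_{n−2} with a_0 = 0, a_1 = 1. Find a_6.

With companion matrix T = [[-2, -1], [1, 0]], [a_n, a_{n−1}]ᵀ = T·[a_{n−1}, a_{n−2}]ᵀ, so [a_6, a_5]ᵀ = T^5·[a_1, a_0]ᵀ.
T^5 = [[-6, -5], [5, 4]], giving [a_6, a_5]ᵀ = [[-6], [5]].

-6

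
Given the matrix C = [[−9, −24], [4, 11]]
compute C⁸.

tr C = 2 and det C = −3, so the characteristic polynomial is λ² − (2)λ + (−3) with roots −1 and 3.
Eigenvectors give P = [[−3, −2], [1, 1]] with P⁻¹ = [[−1, −2], [1, 3]], and C = P·diag(−1, 3)·P⁻¹.
Then C⁸ = P·diag(1, 6561)·P⁻¹ = [[−3, −13122], [1, 6561]] · [[−1, −2], [1, 3]] = [[−13119, −39360], [6560, 19681]].

[[−13119, −39360], [6560, 19681]]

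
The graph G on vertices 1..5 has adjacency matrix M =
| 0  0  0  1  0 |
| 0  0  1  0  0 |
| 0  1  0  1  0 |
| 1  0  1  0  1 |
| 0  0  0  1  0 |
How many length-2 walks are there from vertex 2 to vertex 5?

0

The number of length-2 walks from vertex 2 to vertex 5 is entry (2,5) of M², where M is the adjacency matrix.
M² = [[1, 0, 1, 0, 1], [0, 1, 0, 1, 0], [1, 0, 2, 0, 1], [0, 1, 0, 3, 0], [1, 0, 1, 0, 1]]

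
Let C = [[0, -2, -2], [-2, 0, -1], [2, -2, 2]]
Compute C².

[[0, 4, -2], [-2, 6, 2], [8, -8, 2]]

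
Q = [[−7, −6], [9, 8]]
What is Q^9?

tr Q = 1 and det Q = −2, so the characteristic polynomial is λ² − (1)λ + (−2) with roots −1 and 2.
Eigenvectors give P = [[−1, −2], [1, 3]] with P⁻¹ = [[−3, −2], [1, 1]], and Q = P·diag(−1, 2)·P⁻¹.
Then Q^9 = P·diag(−1, 512)·P⁻¹ = [[1, −1024], [−1, 1536]] · [[−3, −2], [1, 1]] = [[−1027, −1026], [1539, 1538]].

[[−1027, −1026], [1539, 1538]]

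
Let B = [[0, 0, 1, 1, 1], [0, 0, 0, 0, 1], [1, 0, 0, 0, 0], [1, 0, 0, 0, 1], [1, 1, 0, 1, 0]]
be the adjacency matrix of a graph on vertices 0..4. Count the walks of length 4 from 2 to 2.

3

The number of length-4 walks from vertex 2 to vertex 2 is entry (2,2) of B⁴, where B is the adjacency matrix.
B² = [[3, 1, 0, 1, 1], [1, 1, 0, 1, 0], [0, 0, 1, 1, 1], [1, 1, 1, 2, 1], [1, 0, 1, 1, 3]]
B³ = [[2, 1, 3, 4, 5], [1, 0, 1, 1, 3], [3, 1, 0, 1, 1], [4, 1, 1, 2, 4], [5, 3, 1, 4, 2]]
B⁴ = [[12, 5, 2, 7, 7], [5, 3, 1, 4, 2], [2, 1, 3, 4, 5], [7, 4, 4, 8, 7], [7, 2, 5, 7, 12]]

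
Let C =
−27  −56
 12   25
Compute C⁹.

tr C = −2 and det C = −3, so the characteristic polynomial is λ² − (−2)λ + (−3) with roots 1 and −3.
Eigenvectors give P = [[−2, 7], [1, −3]] with P⁻¹ = [[3, 7], [1, 2]], and C = P·diag(1, −3)·P⁻¹.
Then C⁹ = P·diag(1, −19683)·P⁻¹ = [[−2, −137781], [1, 59049]] · [[3, 7], [1, 2]] = [[−137787, −275576], [59052, 118105]].

[[−137787, −275576], [59052, 118105]]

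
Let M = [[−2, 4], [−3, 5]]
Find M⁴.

[[−44, 60], [−45, 61]]

tr M = 3 and det M = 2, so the characteristic polynomial is λ² − (3)λ + (2) with roots 2 and 1.
Eigenvectors give P = [[1, −4], [1, −3]] with P⁻¹ = [[−3, 4], [−1, 1]], and M = P·diag(2, 1)·P⁻¹.
Then M⁴ = P·diag(16, 1)·P⁻¹ = [[16, −4], [16, −3]] · [[−3, 4], [−1, 1]] = [[−44, 60], [−45, 61]].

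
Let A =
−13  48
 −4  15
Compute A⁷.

tr A = 2 and det A = −3, so the characteristic polynomial is λ² − (2)λ + (−3) with roots 3 and −1.
Eigenvectors give P = [[−3, −4], [−1, −1]] with P⁻¹ = [[1, −4], [−1, 3]], and A = P·diag(3, −1)·P⁻¹.
Then A⁷ = P·diag(2187, −1)·P⁻¹ = [[−6561, 4], [−2187, 1]] · [[1, −4], [−1, 3]] = [[−6565, 26256], [−2188, 8751]].

[[−6565, 26256], [−2188, 8751]]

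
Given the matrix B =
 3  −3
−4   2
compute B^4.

[[741, −555], [−740, 556]]

B^2 = [[21, −15], [−20, 16]]
B^3 = [[123, −93], [−124, 92]]
B^4 = [[741, −555], [−740, 556]]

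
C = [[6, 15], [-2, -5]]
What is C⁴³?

C² = C (a projection; rank 1, trace 1), so C⁴³ = C.

[[6, 15], [-2, -5]]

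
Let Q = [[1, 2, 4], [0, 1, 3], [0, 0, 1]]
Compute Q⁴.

Q = I + N where N = [[0, 2, 4], [0, 0, 3], [0, 0, 0]] is strictly upper-triangular, so N³ = 0.
(I + N)⁴ = I + 4·N + 6·N² = [[1, 8, 52], [0, 1, 12], [0, 0, 1]].

[[1, 8, 52], [0, 1, 12], [0, 0, 1]]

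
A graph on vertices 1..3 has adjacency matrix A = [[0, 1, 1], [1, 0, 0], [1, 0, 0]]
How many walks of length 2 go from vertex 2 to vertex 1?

The number of length-2 walks from vertex 2 to vertex 1 is entry (2,1) of A², where A is the adjacency matrix.
A² = [[2, 0, 0], [0, 1, 1], [0, 1, 1]]

0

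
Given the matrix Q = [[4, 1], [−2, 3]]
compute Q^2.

[[14, 7], [−14, 7]]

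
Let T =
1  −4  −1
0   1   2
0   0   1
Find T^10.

T = I + N where N = [[0, −4, −1], [0, 0, 2], [0, 0, 0]] is strictly upper-triangular, so N^3 = 0.
(I + N)^10 = I + 10·N + 45·N^2 = [[1, −40, −370], [0, 1, 20], [0, 0, 1]].

[[1, −40, −370], [0, 1, 20], [0, 0, 1]]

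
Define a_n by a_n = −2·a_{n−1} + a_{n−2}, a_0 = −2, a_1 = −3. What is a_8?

886

With companion matrix T = [[−2, 1], [1, 0]], [a_n, a_{n−1}]ᵀ = T·[a_{n−1}, a_{n−2}]ᵀ, so [a_8, a_7]ᵀ = T⁷·[a_1, a_0]ᵀ.
T⁷ = [[−408, 169], [169, −70]], giving [a_8, a_7]ᵀ = [[886], [−367]].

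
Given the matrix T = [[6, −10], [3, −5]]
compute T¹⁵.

T² = T (a projection; rank 1, trace 1), so T¹⁵ = T.

[[6, −10], [3, −5]]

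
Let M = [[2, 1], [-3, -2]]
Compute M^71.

[[2, 1], [-3, -2]]

M² = I (check: tr M = 0 and det M = -1), so M^71 = M since 71 is odd.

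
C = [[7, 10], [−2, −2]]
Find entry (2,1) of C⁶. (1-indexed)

tr C = 5 and det C = 6, so the characteristic polynomial is λ² − (5)λ + (6) with roots 3 and 2.
Eigenvectors give P = [[5, −2], [−2, 1]] with P⁻¹ = [[1, 2], [2, 5]], and C = P·diag(3, 2)·P⁻¹.
Then C⁶ = P·diag(729, 64)·P⁻¹ = [[3645, −128], [−1458, 64]] · [[1, 2], [2, 5]] = [[3389, 6650], [−1330, −2596]].

−1330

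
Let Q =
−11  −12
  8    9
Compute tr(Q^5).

−242

tr Q = −2 and det Q = −3, so the characteristic polynomial is λ² − (−2)λ + (−3) with roots −3 and 1.
Eigenvectors give P = [[3, −1], [−2, 1]] with P⁻¹ = [[1, 1], [2, 3]], and Q = P·diag(−3, 1)·P⁻¹.
Then Q^5 = P·diag(−243, 1)·P⁻¹ = [[−729, −1], [486, 1]] · [[1, 1], [2, 3]] = [[−731, −732], [488, 489]].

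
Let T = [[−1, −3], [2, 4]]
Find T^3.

tr T = 3 and det T = 2, so the characteristic polynomial is λ² − (3)λ + (2) with roots 2 and 1.
Eigenvectors give P = [[−1, 3], [1, −2]] with P⁻¹ = [[2, 3], [1, 1]], and T = P·diag(2, 1)·P⁻¹.
Then T^3 = P·diag(8, 1)·P⁻¹ = [[−8, 3], [8, −2]] · [[2, 3], [1, 1]] = [[−13, −21], [14, 22]].

[[−13, −21], [14, 22]]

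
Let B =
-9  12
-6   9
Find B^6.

tr B = 0 and det B = -9, so the characteristic polynomial is λ² − (0)λ + (-9) with roots -3 and 3.
Eigenvectors give P = [[-2, -1], [-1, -1]] with P⁻¹ = [[-1, 1], [1, -2]], and B = P·diag(-3, 3)·P⁻¹.
Then B^6 = P·diag(729, 729)·P⁻¹ = [[-1458, -729], [-729, -729]] · [[-1, 1], [1, -2]] = [[729, 0], [0, 729]].

[[729, 0], [0, 729]]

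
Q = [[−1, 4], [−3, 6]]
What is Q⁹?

[[−57001, 76684], [−57513, 77196]]

tr Q = 5 and det Q = 6, so the characteristic polynomial is λ² − (5)λ + (6) with roots 2 and 3.
Eigenvectors give P = [[4, 1], [3, 1]] with P⁻¹ = [[1, −1], [−3, 4]], and Q = P·diag(2, 3)·P⁻¹.
Then Q⁹ = P·diag(512, 19683)·P⁻¹ = [[2048, 19683], [1536, 19683]] · [[1, −1], [−3, 4]] = [[−57001, 76684], [−57513, 77196]].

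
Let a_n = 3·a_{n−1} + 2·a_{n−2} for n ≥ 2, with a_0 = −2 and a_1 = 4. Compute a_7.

With companion matrix A = [[3, 2], [1, 0]], [a_n, a_{n−1}]ᵀ = A·[a_{n−1}, a_{n−2}]ᵀ, so [a_7, a_6]ᵀ = A⁶·[a_1, a_0]ᵀ.
A⁶ = [[1763, 990], [495, 278]], giving [a_7, a_6]ᵀ = [[5072], [1424]].

5072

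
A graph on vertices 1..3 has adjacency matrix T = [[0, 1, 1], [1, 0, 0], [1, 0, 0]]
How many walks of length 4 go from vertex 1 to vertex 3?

0

The number of length-4 walks from vertex 1 to vertex 3 is entry (1,3) of T⁴, where T is the adjacency matrix.
T² = [[2, 0, 0], [0, 1, 1], [0, 1, 1]]
T³ = [[0, 2, 2], [2, 0, 0], [2, 0, 0]]
T⁴ = [[4, 0, 0], [0, 2, 2], [0, 2, 2]]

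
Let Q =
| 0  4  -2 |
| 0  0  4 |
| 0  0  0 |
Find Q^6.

[[0, 0, 0], [0, 0, 0], [0, 0, 0]]

Q is strictly triangular, hence nilpotent: Q^3 = 0, so Q^6 = 0.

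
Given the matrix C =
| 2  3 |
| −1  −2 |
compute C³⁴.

[[1, 0], [0, 1]]

C² = I (check: tr C = 0 and det C = −1), so C³⁴ = I since 34 is even.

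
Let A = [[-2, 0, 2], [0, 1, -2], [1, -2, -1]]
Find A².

[[6, -4, -6], [-2, 5, 0], [-3, 0, 7]]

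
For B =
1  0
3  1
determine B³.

[[1, 0], [9, 1]]

B = I + N where N = [[0, 0], [3, 0]] is strictly lower-triangular, so N² = 0.
(I + N)³ = I + 3·N = [[1, 0], [9, 1]].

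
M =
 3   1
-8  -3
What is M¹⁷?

M² = I (check: tr M = 0 and det M = -1), so M¹⁷ = M since 17 is odd.

[[3, 1], [-8, -3]]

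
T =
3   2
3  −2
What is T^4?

[[231, 50], [75, 106]]

T^2 = [[15, 2], [3, 10]]
T^3 = [[51, 26], [39, −14]]
T^4 = [[231, 50], [75, 106]]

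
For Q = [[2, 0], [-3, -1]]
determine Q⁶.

tr Q = 1 and det Q = -2, so the characteristic polynomial is λ² − (1)λ + (-2) with roots 2 and -1.
Eigenvectors give P = [[-1, 0], [1, 1]] with P⁻¹ = [[-1, 0], [1, 1]], and Q = P·diag(2, -1)·P⁻¹.
Then Q⁶ = P·diag(64, 1)·P⁻¹ = [[-64, 0], [64, 1]] · [[-1, 0], [1, 1]] = [[64, 0], [-63, 1]].

[[64, 0], [-63, 1]]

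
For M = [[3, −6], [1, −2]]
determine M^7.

M² = M (a projection; rank 1, trace 1), so M^7 = M.

[[3, −6], [1, −2]]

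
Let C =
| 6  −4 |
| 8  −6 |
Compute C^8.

[[256, 0], [0, 256]]

tr C = 0 and det C = −4, so the characteristic polynomial is λ² − (0)λ + (−4) with roots 2 and −2.
Eigenvectors give P = [[−1, −1], [−1, −2]] with P⁻¹ = [[−2, 1], [1, −1]], and C = P·diag(2, −2)·P⁻¹.
Then C^8 = P·diag(256, 256)·P⁻¹ = [[−256, −256], [−256, −512]] · [[−2, 1], [1, −1]] = [[256, 0], [0, 256]].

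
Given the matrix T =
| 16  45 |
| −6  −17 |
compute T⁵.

tr T = −1 and det T = −2, so the characteristic polynomial is λ² − (−1)λ + (−2) with roots 1 and −2.
Eigenvectors give P = [[−3, −5], [1, 2]] with P⁻¹ = [[−2, −5], [1, 3]], and T = P·diag(1, −2)·P⁻¹.
Then T⁵ = P·diag(1, −32)·P⁻¹ = [[−3, 160], [1, −64]] · [[−2, −5], [1, 3]] = [[166, 495], [−66, −197]].

[[166, 495], [−66, −197]]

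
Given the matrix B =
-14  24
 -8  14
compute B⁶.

[[64, 0], [0, 64]]

tr B = 0 and det B = -4, so the characteristic polynomial is λ² − (0)λ + (-4) with roots 2 and -2.
Eigenvectors give P = [[-3, 2], [-2, 1]] with P⁻¹ = [[1, -2], [2, -3]], and B = P·diag(2, -2)·P⁻¹.
Then B⁶ = P·diag(64, 64)·P⁻¹ = [[-192, 128], [-128, 64]] · [[1, -2], [2, -3]] = [[64, 0], [0, 64]].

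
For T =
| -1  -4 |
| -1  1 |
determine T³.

[[-5, -20], [-5, 5]]

T² = [[5, 0], [0, 5]]
T³ = [[-5, -20], [-5, 5]]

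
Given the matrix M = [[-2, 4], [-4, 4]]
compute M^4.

M^2 = [[-12, 8], [-8, 0]]
M^3 = [[-8, -16], [16, -32]]
M^4 = [[80, -96], [96, -64]]

[[80, -96], [96, -64]]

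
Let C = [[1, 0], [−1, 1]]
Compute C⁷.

C = I + N where N = [[0, 0], [−1, 0]] is strictly lower-triangular, so N² = 0.
(I + N)⁷ = I + 7·N = [[1, 0], [−7, 1]].

[[1, 0], [−7, 1]]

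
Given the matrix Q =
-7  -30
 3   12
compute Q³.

[[-163, -570], [57, 198]]

tr Q = 5 and det Q = 6, so the characteristic polynomial is λ² − (5)λ + (6) with roots 2 and 3.
Eigenvectors give P = [[10, -3], [-3, 1]] with P⁻¹ = [[1, 3], [3, 10]], and Q = P·diag(2, 3)·P⁻¹.
Then Q³ = P·diag(8, 27)·P⁻¹ = [[80, -81], [-24, 27]] · [[1, 3], [3, 10]] = [[-163, -570], [57, 198]].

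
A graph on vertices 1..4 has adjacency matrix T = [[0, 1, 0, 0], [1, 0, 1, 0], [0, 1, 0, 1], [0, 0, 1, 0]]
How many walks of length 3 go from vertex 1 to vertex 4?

The number of length-3 walks from vertex 1 to vertex 4 is entry (1,4) of T³, where T is the adjacency matrix.
T² = [[1, 0, 1, 0], [0, 2, 0, 1], [1, 0, 2, 0], [0, 1, 0, 1]]
T³ = [[0, 2, 0, 1], [2, 0, 3, 0], [0, 3, 0, 2], [1, 0, 2, 0]]

1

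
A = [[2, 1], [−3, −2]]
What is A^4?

A² = I (check: tr A = 0 and det A = −1), so A^4 = I since 4 is even.

[[1, 0], [0, 1]]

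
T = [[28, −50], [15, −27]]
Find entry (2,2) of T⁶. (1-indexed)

tr T = 1 and det T = −6, so the characteristic polynomial is λ² − (1)λ + (−6) with roots 3 and −2.
Eigenvectors give P = [[2, −5], [1, −3]] with P⁻¹ = [[3, −5], [1, −2]], and T = P·diag(3, −2)·P⁻¹.
Then T⁶ = P·diag(729, 64)·P⁻¹ = [[1458, −320], [729, −192]] · [[3, −5], [1, −2]] = [[4054, −6650], [1995, −3261]].

−3261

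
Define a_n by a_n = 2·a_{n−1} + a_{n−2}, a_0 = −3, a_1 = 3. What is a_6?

With companion matrix T = [[2, 1], [1, 0]], [a_n, a_{n−1}]ᵀ = T·[a_{n−1}, a_{n−2}]ᵀ, so [a_6, a_5]ᵀ = T⁵·[a_1, a_0]ᵀ.
T⁵ = [[70, 29], [29, 12]], giving [a_6, a_5]ᵀ = [[123], [51]].

123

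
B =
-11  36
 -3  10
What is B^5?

tr B = -1 and det B = -2, so the characteristic polynomial is λ² − (-1)λ + (-2) with roots 1 and -2.
Eigenvectors give P = [[-3, 4], [-1, 1]] with P⁻¹ = [[1, -4], [1, -3]], and B = P·diag(1, -2)·P⁻¹.
Then B^5 = P·diag(1, -32)·P⁻¹ = [[-3, -128], [-1, -32]] · [[1, -4], [1, -3]] = [[-131, 396], [-33, 100]].

[[-131, 396], [-33, 100]]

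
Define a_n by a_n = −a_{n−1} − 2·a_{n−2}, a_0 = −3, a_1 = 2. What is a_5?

16

With companion matrix M = [[−1, −2], [1, 0]], [a_n, a_{n−1}]ᵀ = M·[a_{n−1}, a_{n−2}]ᵀ, so [a_5, a_4]ᵀ = M⁴·[a_1, a_0]ᵀ.
M⁴ = [[−1, −6], [3, 2]], giving [a_5, a_4]ᵀ = [[16], [0]].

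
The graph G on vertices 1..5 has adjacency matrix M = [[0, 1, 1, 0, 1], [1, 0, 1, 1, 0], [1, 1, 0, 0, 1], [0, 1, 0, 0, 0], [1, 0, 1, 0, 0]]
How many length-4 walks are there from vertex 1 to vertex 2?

10

The number of length-4 walks from vertex 1 to vertex 2 is entry (1,2) of M⁴, where M is the adjacency matrix.
M² = [[3, 1, 2, 1, 1], [1, 3, 1, 0, 2], [2, 1, 3, 1, 1], [1, 0, 1, 1, 0], [1, 2, 1, 0, 2]]
M³ = [[4, 6, 5, 1, 5], [6, 2, 6, 3, 2], [5, 6, 4, 1, 5], [1, 3, 1, 0, 2], [5, 2, 5, 2, 2]]
M⁴ = [[16, 10, 15, 6, 9], [10, 15, 10, 2, 12], [15, 10, 16, 6, 9], [6, 2, 6, 3, 2], [9, 12, 9, 2, 10]]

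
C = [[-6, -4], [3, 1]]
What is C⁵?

tr C = -5 and det C = 6, so the characteristic polynomial is λ² − (-5)λ + (6) with roots -2 and -3.
Eigenvectors give P = [[-1, 4], [1, -3]] with P⁻¹ = [[3, 4], [1, 1]], and C = P·diag(-2, -3)·P⁻¹.
Then C⁵ = P·diag(-32, -243)·P⁻¹ = [[32, -972], [-32, 729]] · [[3, 4], [1, 1]] = [[-876, -844], [633, 601]].

[[-876, -844], [633, 601]]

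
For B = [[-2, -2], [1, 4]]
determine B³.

[[-8, -20], [10, 52]]

B² = [[2, -4], [2, 14]]
B³ = [[-8, -20], [10, 52]]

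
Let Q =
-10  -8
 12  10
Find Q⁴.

[[16, 0], [0, 16]]

tr Q = 0 and det Q = -4, so the characteristic polynomial is λ² − (0)λ + (-4) with roots 2 and -2.
Eigenvectors give P = [[2, 1], [-3, -1]] with P⁻¹ = [[-1, -1], [3, 2]], and Q = P·diag(2, -2)·P⁻¹.
Then Q⁴ = P·diag(16, 16)·P⁻¹ = [[32, 16], [-48, -16]] · [[-1, -1], [3, 2]] = [[16, 0], [0, 16]].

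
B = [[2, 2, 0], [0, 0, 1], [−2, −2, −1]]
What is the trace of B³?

B² = [[4, 4, 2], [−2, −2, −1], [−2, −2, −1]]
B³ = [[4, 4, 2], [−2, −2, −1], [−2, −2, −1]]

1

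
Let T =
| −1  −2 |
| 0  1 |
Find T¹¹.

T² = I (check: tr T = 0 and det T = −1), so T¹¹ = T since 11 is odd.

[[−1, −2], [0, 1]]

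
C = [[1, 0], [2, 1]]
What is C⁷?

C = I + N where N = [[0, 0], [2, 0]] is strictly lower-triangular, so N² = 0.
(I + N)⁷ = I + 7·N = [[1, 0], [14, 1]].

[[1, 0], [14, 1]]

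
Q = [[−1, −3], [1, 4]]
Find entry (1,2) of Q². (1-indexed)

−9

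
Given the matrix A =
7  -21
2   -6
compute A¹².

A² = A (a projection; rank 1, trace 1), so A¹² = A.

[[7, -21], [2, -6]]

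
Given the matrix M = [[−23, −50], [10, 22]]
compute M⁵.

tr M = −1 and det M = −6, so the characteristic polynomial is λ² − (−1)λ + (−6) with roots 2 and −3.
Eigenvectors give P = [[−2, 5], [1, −2]] with P⁻¹ = [[2, 5], [1, 2]], and M = P·diag(2, −3)·P⁻¹.
Then M⁵ = P·diag(32, −243)·P⁻¹ = [[−64, −1215], [32, 486]] · [[2, 5], [1, 2]] = [[−1343, −2750], [550, 1132]].

[[−1343, −2750], [550, 1132]]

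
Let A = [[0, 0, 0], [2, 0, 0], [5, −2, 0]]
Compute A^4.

[[0, 0, 0], [0, 0, 0], [0, 0, 0]]

A is strictly triangular, hence nilpotent: A^3 = 0, so A^4 = 0.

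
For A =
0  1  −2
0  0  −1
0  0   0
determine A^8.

[[0, 0, 0], [0, 0, 0], [0, 0, 0]]

A is strictly triangular, hence nilpotent: A^3 = 0, so A^8 = 0.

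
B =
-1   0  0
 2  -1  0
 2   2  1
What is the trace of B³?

-1

B² = [[1, 0, 0], [-4, 1, 0], [4, 0, 1]]
B³ = [[-1, 0, 0], [6, -1, 0], [-2, 2, 1]]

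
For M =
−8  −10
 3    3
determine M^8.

[[38086, 63050], [−18915, −31269]]

tr M = −5 and det M = 6, so the characteristic polynomial is λ² − (−5)λ + (6) with roots −2 and −3.
Eigenvectors give P = [[−5, 2], [3, −1]] with P⁻¹ = [[1, 2], [3, 5]], and M = P·diag(−2, −3)·P⁻¹.
Then M^8 = P·diag(256, 6561)·P⁻¹ = [[−1280, 13122], [768, −6561]] · [[1, 2], [3, 5]] = [[38086, 63050], [−18915, −31269]].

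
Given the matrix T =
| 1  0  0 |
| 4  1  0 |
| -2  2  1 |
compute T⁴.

[[1, 0, 0], [16, 1, 0], [40, 8, 1]]

T = I + N where N = [[0, 0, 0], [4, 0, 0], [-2, 2, 0]] is strictly lower-triangular, so N³ = 0.
(I + N)⁴ = I + 4·N + 6·N² = [[1, 0, 0], [16, 1, 0], [40, 8, 1]].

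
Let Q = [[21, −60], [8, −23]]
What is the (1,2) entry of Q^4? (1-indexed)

1200

tr Q = −2 and det Q = −3, so the characteristic polynomial is λ² − (−2)λ + (−3) with roots 1 and −3.
Eigenvectors give P = [[−3, −5], [−1, −2]] with P⁻¹ = [[−2, 5], [1, −3]], and Q = P·diag(1, −3)·P⁻¹.
Then Q^4 = P·diag(1, 81)·P⁻¹ = [[−3, −405], [−1, −162]] · [[−2, 5], [1, −3]] = [[−399, 1200], [−160, 481]].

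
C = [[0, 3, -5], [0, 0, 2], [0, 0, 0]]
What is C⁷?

[[0, 0, 0], [0, 0, 0], [0, 0, 0]]

C is strictly triangular, hence nilpotent: C³ = 0, so C⁷ = 0.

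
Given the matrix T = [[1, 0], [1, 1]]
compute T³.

T = I + N where N = [[0, 0], [1, 0]] is strictly lower-triangular, so N² = 0.
(I + N)³ = I + 3·N = [[1, 0], [3, 1]].

[[1, 0], [3, 1]]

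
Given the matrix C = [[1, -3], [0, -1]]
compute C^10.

[[1, 0], [0, 1]]

C² = I (check: tr C = 0 and det C = -1), so C^10 = I since 10 is even.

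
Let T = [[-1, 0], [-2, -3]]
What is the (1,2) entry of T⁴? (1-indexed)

tr T = -4 and det T = 3, so the characteristic polynomial is λ² − (-4)λ + (3) with roots -3 and -1.
Eigenvectors give P = [[0, -1], [1, 1]] with P⁻¹ = [[1, 1], [-1, 0]], and T = P·diag(-3, -1)·P⁻¹.
Then T⁴ = P·diag(81, 1)·P⁻¹ = [[0, -1], [81, 1]] · [[1, 1], [-1, 0]] = [[1, 0], [80, 81]].

0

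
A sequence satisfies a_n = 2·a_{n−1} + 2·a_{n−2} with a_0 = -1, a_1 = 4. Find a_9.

With companion matrix T = [[2, 2], [1, 0]], [a_n, a_{n−1}]ᵀ = T·[a_{n−1}, a_{n−2}]ᵀ, so [a_9, a_8]ᵀ = T⁸·[a_1, a_0]ᵀ.
T⁸ = [[2448, 1792], [896, 656]], giving [a_9, a_8]ᵀ = [[8000], [2928]].

8000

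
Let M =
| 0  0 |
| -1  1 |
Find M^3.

M² = M (a projection; rank 1, trace 1), so M^3 = M.

[[0, 0], [-1, 1]]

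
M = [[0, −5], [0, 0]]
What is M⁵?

M is strictly triangular, hence nilpotent: M² = 0, so M⁵ = 0.

[[0, 0], [0, 0]]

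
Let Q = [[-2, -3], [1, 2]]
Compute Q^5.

Q² = I (check: tr Q = 0 and det Q = -1), so Q^5 = Q since 5 is odd.

[[-2, -3], [1, 2]]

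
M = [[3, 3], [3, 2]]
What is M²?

[[18, 15], [15, 13]]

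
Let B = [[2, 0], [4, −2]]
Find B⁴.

tr B = 0 and det B = −4, so the characteristic polynomial is λ² − (0)λ + (−4) with roots −2 and 2.
Eigenvectors give P = [[0, −1], [−1, −1]] with P⁻¹ = [[1, −1], [−1, 0]], and B = P·diag(−2, 2)·P⁻¹.
Then B⁴ = P·diag(16, 16)·P⁻¹ = [[0, −16], [−16, −16]] · [[1, −1], [−1, 0]] = [[16, 0], [0, 16]].

[[16, 0], [0, 16]]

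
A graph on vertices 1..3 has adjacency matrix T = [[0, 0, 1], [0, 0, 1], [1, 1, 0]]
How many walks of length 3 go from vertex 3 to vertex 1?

The number of length-3 walks from vertex 3 to vertex 1 is entry (3,1) of T³, where T is the adjacency matrix.
T² = [[1, 1, 0], [1, 1, 0], [0, 0, 2]]
T³ = [[0, 0, 2], [0, 0, 2], [2, 2, 0]]

2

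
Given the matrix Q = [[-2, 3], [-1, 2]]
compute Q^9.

[[-2, 3], [-1, 2]]

Q² = I (check: tr Q = 0 and det Q = -1), so Q^9 = Q since 9 is odd.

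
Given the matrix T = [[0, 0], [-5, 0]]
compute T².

T is strictly triangular, hence nilpotent: T² = 0, so T² = 0.

[[0, 0], [0, 0]]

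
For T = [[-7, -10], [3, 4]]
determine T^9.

tr T = -3 and det T = 2, so the characteristic polynomial is λ² − (-3)λ + (2) with roots -1 and -2.
Eigenvectors give P = [[-5, 2], [3, -1]] with P⁻¹ = [[1, 2], [3, 5]], and T = P·diag(-1, -2)·P⁻¹.
Then T^9 = P·diag(-1, -512)·P⁻¹ = [[5, -1024], [-3, 512]] · [[1, 2], [3, 5]] = [[-3067, -5110], [1533, 2554]].

[[-3067, -5110], [1533, 2554]]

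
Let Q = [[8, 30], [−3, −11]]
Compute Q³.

[[62, 210], [−21, −71]]

tr Q = −3 and det Q = 2, so the characteristic polynomial is λ² − (−3)λ + (2) with roots −2 and −1.
Eigenvectors give P = [[3, −10], [−1, 3]] with P⁻¹ = [[−3, −10], [−1, −3]], and Q = P·diag(−2, −1)·P⁻¹.
Then Q³ = P·diag(−8, −1)·P⁻¹ = [[−24, 10], [8, −3]] · [[−3, −10], [−1, −3]] = [[62, 210], [−21, −71]].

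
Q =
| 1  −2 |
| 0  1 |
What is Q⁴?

[[1, −8], [0, 1]]

Q = I + N where N = [[0, −2], [0, 0]] is strictly upper-triangular, so N² = 0.
(I + N)⁴ = I + 4·N = [[1, −8], [0, 1]].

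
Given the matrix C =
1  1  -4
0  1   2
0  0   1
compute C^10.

C = I + N where N = [[0, 1, -4], [0, 0, 2], [0, 0, 0]] is strictly upper-triangular, so N^3 = 0.
(I + N)^10 = I + 10·N + 45·N^2 = [[1, 10, 50], [0, 1, 20], [0, 0, 1]].

[[1, 10, 50], [0, 1, 20], [0, 0, 1]]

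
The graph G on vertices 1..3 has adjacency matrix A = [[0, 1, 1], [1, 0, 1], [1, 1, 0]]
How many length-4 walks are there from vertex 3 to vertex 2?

5

The number of length-4 walks from vertex 3 to vertex 2 is entry (3,2) of A^4, where A is the adjacency matrix.
A^2 = [[2, 1, 1], [1, 2, 1], [1, 1, 2]]
A^3 = [[2, 3, 3], [3, 2, 3], [3, 3, 2]]
A^4 = [[6, 5, 5], [5, 6, 5], [5, 5, 6]]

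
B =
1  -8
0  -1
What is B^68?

B² = I (check: tr B = 0 and det B = -1), so B^68 = I since 68 is even.

[[1, 0], [0, 1]]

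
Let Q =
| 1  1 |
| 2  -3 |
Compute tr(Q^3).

-38

Q^2 = [[3, -2], [-4, 11]]
Q^3 = [[-1, 9], [18, -37]]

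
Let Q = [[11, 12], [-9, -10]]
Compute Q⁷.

tr Q = 1 and det Q = -2, so the characteristic polynomial is λ² − (1)λ + (-2) with roots -1 and 2.
Eigenvectors give P = [[-1, 4], [1, -3]] with P⁻¹ = [[3, 4], [1, 1]], and Q = P·diag(-1, 2)·P⁻¹.
Then Q⁷ = P·diag(-1, 128)·P⁻¹ = [[1, 512], [-1, -384]] · [[3, 4], [1, 1]] = [[515, 516], [-387, -388]].

[[515, 516], [-387, -388]]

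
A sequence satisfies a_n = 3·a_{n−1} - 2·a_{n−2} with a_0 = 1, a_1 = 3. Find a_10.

2047

With companion matrix T = [[3, -2], [1, 0]], [a_n, a_{n−1}]ᵀ = T·[a_{n−1}, a_{n−2}]ᵀ, so [a_10, a_9]ᵀ = T⁹·[a_1, a_0]ᵀ.
T⁹ = [[1023, -1022], [511, -510]], giving [a_10, a_9]ᵀ = [[2047], [1023]].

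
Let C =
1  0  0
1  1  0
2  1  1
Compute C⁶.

[[1, 0, 0], [6, 1, 0], [27, 6, 1]]

C = I + N where N = [[0, 0, 0], [1, 0, 0], [2, 1, 0]] is strictly lower-triangular, so N³ = 0.
(I + N)⁶ = I + 6·N + 15·N² = [[1, 0, 0], [6, 1, 0], [27, 6, 1]].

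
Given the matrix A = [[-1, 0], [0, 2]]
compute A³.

A² = [[1, 0], [0, 4]]
A³ = [[-1, 0], [0, 8]]

[[-1, 0], [0, 8]]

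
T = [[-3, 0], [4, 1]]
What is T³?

[[-27, 0], [28, 1]]

tr T = -2 and det T = -3, so the characteristic polynomial is λ² − (-2)λ + (-3) with roots -3 and 1.
Eigenvectors give P = [[-1, 0], [1, 1]] with P⁻¹ = [[-1, 0], [1, 1]], and T = P·diag(-3, 1)·P⁻¹.
Then T³ = P·diag(-27, 1)·P⁻¹ = [[27, 0], [-27, 1]] · [[-1, 0], [1, 1]] = [[-27, 0], [28, 1]].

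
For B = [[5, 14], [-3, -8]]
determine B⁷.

tr B = -3 and det B = 2, so the characteristic polynomial is λ² − (-3)λ + (2) with roots -1 and -2.
Eigenvectors give P = [[-7, -2], [3, 1]] with P⁻¹ = [[-1, -2], [3, 7]], and B = P·diag(-1, -2)·P⁻¹.
Then B⁷ = P·diag(-1, -128)·P⁻¹ = [[7, 256], [-3, -128]] · [[-1, -2], [3, 7]] = [[761, 1778], [-381, -890]].

[[761, 1778], [-381, -890]]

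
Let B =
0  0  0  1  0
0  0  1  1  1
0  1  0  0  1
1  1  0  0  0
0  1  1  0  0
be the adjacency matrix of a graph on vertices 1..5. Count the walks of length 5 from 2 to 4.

The number of length-5 walks from vertex 2 to vertex 4 is entry (2,4) of B^5, where B is the adjacency matrix.
B^2 = [[1, 1, 0, 0, 0], [1, 3, 1, 0, 1], [0, 1, 2, 1, 1], [0, 0, 1, 2, 1], [0, 1, 1, 1, 2]]
B^3 = [[0, 0, 1, 2, 1], [0, 2, 4, 4, 4], [1, 4, 2, 1, 3], [2, 4, 1, 0, 1], [1, 4, 3, 1, 2]]
B^4 = [[2, 4, 1, 0, 1], [4, 12, 6, 2, 6], [1, 6, 7, 5, 6], [0, 2, 5, 6, 5], [1, 6, 6, 5, 7]]
B^5 = [[0, 2, 5, 6, 5], [2, 14, 18, 16, 18], [5, 18, 12, 7, 13], [6, 16, 7, 2, 7], [5, 18, 13, 7, 12]]

16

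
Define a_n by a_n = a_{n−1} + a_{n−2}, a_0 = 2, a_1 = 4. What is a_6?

42

With companion matrix A = [[1, 1], [1, 0]], [a_n, a_{n−1}]ᵀ = A·[a_{n−1}, a_{n−2}]ᵀ, so [a_6, a_5]ᵀ = A⁵·[a_1, a_0]ᵀ.
A⁵ = [[8, 5], [5, 3]], giving [a_6, a_5]ᵀ = [[42], [26]].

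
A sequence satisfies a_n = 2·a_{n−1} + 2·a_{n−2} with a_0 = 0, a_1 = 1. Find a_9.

With companion matrix M = [[2, 2], [1, 0]], [a_n, a_{n−1}]ᵀ = M·[a_{n−1}, a_{n−2}]ᵀ, so [a_9, a_8]ᵀ = M⁸·[a_1, a_0]ᵀ.
M⁸ = [[2448, 1792], [896, 656]], giving [a_9, a_8]ᵀ = [[2448], [896]].

2448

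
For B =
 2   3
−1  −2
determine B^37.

B² = I (check: tr B = 0 and det B = −1), so B^37 = B since 37 is odd.

[[2, 3], [−1, −2]]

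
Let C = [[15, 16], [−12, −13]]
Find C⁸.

[[26241, 26240], [−19680, −19679]]

tr C = 2 and det C = −3, so the characteristic polynomial is λ² − (2)λ + (−3) with roots 3 and −1.
Eigenvectors give P = [[4, 1], [−3, −1]] with P⁻¹ = [[1, 1], [−3, −4]], and C = P·diag(3, −1)·P⁻¹.
Then C⁸ = P·diag(6561, 1)·P⁻¹ = [[26244, 1], [−19683, −1]] · [[1, 1], [−3, −4]] = [[26241, 26240], [−19680, −19679]].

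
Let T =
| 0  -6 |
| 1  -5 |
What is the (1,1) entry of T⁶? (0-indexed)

tr T = -5 and det T = 6, so the characteristic polynomial is λ² − (-5)λ + (6) with roots -2 and -3.
Eigenvectors give P = [[-3, 2], [-1, 1]] with P⁻¹ = [[-1, 2], [-1, 3]], and T = P·diag(-2, -3)·P⁻¹.
Then T⁶ = P·diag(64, 729)·P⁻¹ = [[-192, 1458], [-64, 729]] · [[-1, 2], [-1, 3]] = [[-1266, 3990], [-665, 2059]].

2059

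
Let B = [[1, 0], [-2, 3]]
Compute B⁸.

[[1, 0], [-6560, 6561]]

tr B = 4 and det B = 3, so the characteristic polynomial is λ² − (4)λ + (3) with roots 1 and 3.
Eigenvectors give P = [[1, 0], [1, -1]] with P⁻¹ = [[1, 0], [1, -1]], and B = P·diag(1, 3)·P⁻¹.
Then B⁸ = P·diag(1, 6561)·P⁻¹ = [[1, 0], [1, -6561]] · [[1, 0], [1, -1]] = [[1, 0], [-6560, 6561]].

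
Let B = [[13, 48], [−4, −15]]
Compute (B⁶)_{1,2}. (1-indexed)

tr B = −2 and det B = −3, so the characteristic polynomial is λ² − (−2)λ + (−3) with roots −3 and 1.
Eigenvectors give P = [[3, −4], [−1, 1]] with P⁻¹ = [[−1, −4], [−1, −3]], and B = P·diag(−3, 1)·P⁻¹.
Then B⁶ = P·diag(729, 1)·P⁻¹ = [[2187, −4], [−729, 1]] · [[−1, −4], [−1, −3]] = [[−2183, −8736], [728, 2913]].

−8736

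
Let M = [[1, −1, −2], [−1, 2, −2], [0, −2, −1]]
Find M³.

[[1, −4, −8], [−12, 21, −12], [4, −16, −5]]

M² = [[2, 1, 2], [−3, 9, 0], [2, −2, 5]]
M³ = [[1, −4, −8], [−12, 21, −12], [4, −16, −5]]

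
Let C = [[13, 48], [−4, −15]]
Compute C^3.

[[85, 336], [−28, −111]]

tr C = −2 and det C = −3, so the characteristic polynomial is λ² − (−2)λ + (−3) with roots 1 and −3.
Eigenvectors give P = [[4, −3], [−1, 1]] with P⁻¹ = [[1, 3], [1, 4]], and C = P·diag(1, −3)·P⁻¹.
Then C^3 = P·diag(1, −27)·P⁻¹ = [[4, 81], [−1, −27]] · [[1, 3], [1, 4]] = [[85, 336], [−28, −111]].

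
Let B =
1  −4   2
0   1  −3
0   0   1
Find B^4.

B = I + N where N = [[0, −4, 2], [0, 0, −3], [0, 0, 0]] is strictly upper-triangular, so N^3 = 0.
(I + N)^4 = I + 4·N + 6·N^2 = [[1, −16, 80], [0, 1, −12], [0, 0, 1]].

[[1, −16, 80], [0, 1, −12], [0, 0, 1]]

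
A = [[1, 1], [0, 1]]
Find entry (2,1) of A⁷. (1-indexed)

0

A = I + N where N = [[0, 1], [0, 0]] is strictly upper-triangular, so N² = 0.
(I + N)⁷ = I + 7·N = [[1, 7], [0, 1]].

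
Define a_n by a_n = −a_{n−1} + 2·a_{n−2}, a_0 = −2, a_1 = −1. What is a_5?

With companion matrix T = [[−1, 2], [1, 0]], [a_n, a_{n−1}]ᵀ = T·[a_{n−1}, a_{n−2}]ᵀ, so [a_5, a_4]ᵀ = T⁴·[a_1, a_0]ᵀ.
T⁴ = [[11, −10], [−5, 6]], giving [a_5, a_4]ᵀ = [[9], [−7]].

9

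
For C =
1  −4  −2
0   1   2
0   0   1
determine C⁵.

C = I + N where N = [[0, −4, −2], [0, 0, 2], [0, 0, 0]] is strictly upper-triangular, so N³ = 0.
(I + N)⁵ = I + 5·N + 10·N² = [[1, −20, −90], [0, 1, 10], [0, 0, 1]].

[[1, −20, −90], [0, 1, 10], [0, 0, 1]]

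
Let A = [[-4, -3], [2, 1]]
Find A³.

[[-22, -21], [14, 13]]

tr A = -3 and det A = 2, so the characteristic polynomial is λ² − (-3)λ + (2) with roots -2 and -1.
Eigenvectors give P = [[-3, 1], [2, -1]] with P⁻¹ = [[-1, -1], [-2, -3]], and A = P·diag(-2, -1)·P⁻¹.
Then A³ = P·diag(-8, -1)·P⁻¹ = [[24, -1], [-16, 1]] · [[-1, -1], [-2, -3]] = [[-22, -21], [14, 13]].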